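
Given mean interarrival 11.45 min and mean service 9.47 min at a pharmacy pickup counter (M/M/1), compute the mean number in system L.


λ = 60/11.45 = 5.2402 /hr
μ = 60/9.47 = 6.3358 /hr
ρ = λ/μ = 5.2402/6.3358 = 0.8271
L = ρ/(1−ρ) = 0.8271/0.1729 = 4.7828

Final: 4.7828


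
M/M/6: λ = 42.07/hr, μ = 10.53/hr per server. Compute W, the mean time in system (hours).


a = 3.9953; ρ = 0.6659; P₀ = 0.016776
Lq = P₀·a^c·ρ/(c!(1−ρ)²) = 0.56519
Wq = Lq/λ = 0.56519/42.07 = 0.01343 hr
W = Wq + 1/μ = 0.01343 + 0.09497 = 0.10840 hr

Final: 0.10840 hr


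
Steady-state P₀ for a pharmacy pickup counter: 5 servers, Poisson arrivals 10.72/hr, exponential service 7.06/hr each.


a = λ/μ = 10.72/7.06 = 1.5184; ρ = a/c = 0.3037
Σ_{k=0}^{4} a^k/k! (terms k=0..4) = 1.00000 + 1.51841 + 1.15279 + 0.58347 + 0.22149 = 4.47616
Tail: a^5/(5!(1−ρ)) = 8.07143/(120·0.6963) = 0.09660
P₀ = 1/(4.47616 + 0.09660) = 1/4.57276 = 0.218686

Final: 0.218686


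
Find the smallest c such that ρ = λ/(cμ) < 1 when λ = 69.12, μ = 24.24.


Stability requires cμ > λ ⇔ c > λ/μ.
λ/μ = 69.12/24.24 = 2.8515
Minimum integer c = ⌊2.8515⌋ + 1 = 3
Check: 3·24.24 = 72.72 > 69.12, while 2·24.24 = 48.48 ≤ 69.12

Final: 3 servers


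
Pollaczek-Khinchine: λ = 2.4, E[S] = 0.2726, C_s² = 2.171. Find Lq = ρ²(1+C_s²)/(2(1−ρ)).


ρ = λ·E[S] = 2.4·0.2726 = 0.6542
Lq = ρ²(1+C_s²)/(2(1−ρ)) = 0.4280·(1+2.171)/(2·0.3458)
= 0.4280·3.1710/0.6915 = 1.96275

Final: 1.96275


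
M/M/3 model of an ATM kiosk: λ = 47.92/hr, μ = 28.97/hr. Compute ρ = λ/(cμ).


ρ = λ/(cμ) = 47.92/(3·28.97) = 47.92/86.91 = 0.5514

Final: 0.5514


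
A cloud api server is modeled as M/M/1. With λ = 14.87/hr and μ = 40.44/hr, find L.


ρ = λ/μ = 14.87/40.44 = 0.3677
L = ρ/(1−ρ) = 0.3677/(1 − 0.3677) = 0.3677/0.6323 = 0.5815

Final: 0.5815


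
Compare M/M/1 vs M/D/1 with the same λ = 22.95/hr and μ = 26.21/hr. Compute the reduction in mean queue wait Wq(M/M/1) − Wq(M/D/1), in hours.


ρ = 22.95/26.21 = 0.8756
Wq(M/M/1) = ρ/(μ−λ) = 0.8756/3.26 = 0.26860 hr
Wq(M/D/1) = ρ/(2(μ−λ)) = 0.13430 hr
Savings = 0.26860 − 0.13430 = 0.13430 hr

Final: 0.13430 hr


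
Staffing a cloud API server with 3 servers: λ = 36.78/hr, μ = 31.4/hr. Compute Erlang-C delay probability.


a = λ/μ = 1.1713; ρ = a/3 = 0.3904
P₀ = 0.303327 (from M/M/c formula)
C(c,a) = [a^c/(c!(1−ρ))]·P₀ = [1.60711/(6·0.6096)]·0.303327
= 0.43942·0.303327 = 0.133289

Final: 0.133289


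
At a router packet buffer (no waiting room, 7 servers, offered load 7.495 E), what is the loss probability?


B(c,a) = (a^c/c!) / Σ_{k=0}^{c} a^k/k!
a^7/7! = 263.615489
Σ terms (k=0..7): 1.00000 + 7.49500 + 28.08751 + 70.17197 + 131.48473 + 197.09560 + 246.20526 + 263.61549 = 945.155561
B = 263.615489/945.155561 = 0.278912

Final: 0.278912


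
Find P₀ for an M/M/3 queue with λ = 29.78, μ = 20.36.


a = λ/μ = 29.78/20.36 = 1.4627; ρ = a/c = 0.4876
Σ_{k=0}^{2} a^k/k! (terms k=0..2) = 1.00000 + 1.46267 + 1.06970 = 3.53238
Tail: a^3/(3!(1−ρ)) = 3.12925/(6·0.5124) = 1.01776
P₀ = 1/(3.53238 + 1.01776) = 1/4.55013 = 0.219774

Final: 0.219774


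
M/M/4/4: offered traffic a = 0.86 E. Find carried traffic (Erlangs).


B(4,0.86) = 0.009663 (Erlang-B)
Carried load = a(1 − B) = 0.86·(1 − 0.009663) = 0.86·0.990337 = 0.8517 E

Final: 0.8517 Erlangs


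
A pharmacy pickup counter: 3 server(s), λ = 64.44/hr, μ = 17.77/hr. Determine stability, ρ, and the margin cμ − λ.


Total capacity cμ = 3·17.77 = 53.31/hr
ρ = λ/(cμ) = 64.44/53.31 = 1.2088
Stable ⇔ ρ < 1: NO
Spare capacity = cμ − λ = 53.31 − 64.44 = -11.13/hr

Final: ρ = 1.2088; unstable; margin = -11.13/hr


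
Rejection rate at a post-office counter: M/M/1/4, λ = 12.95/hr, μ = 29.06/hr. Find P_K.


ρ = λ/μ = 12.95/29.06 = 0.4456
P_K = (1−ρ)ρ^K/(1−ρ^(K+1)) = (0.5544·0.039436)/(1 − 0.017574)
= 0.021862/0.982426 = 0.022253

Final: 0.022253


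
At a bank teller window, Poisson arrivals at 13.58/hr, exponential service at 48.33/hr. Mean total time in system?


W = 1/(μ−λ) = 1/(48.33 − 13.58) = 1/34.75 = 0.02878 hr

Final: 0.02878 hr


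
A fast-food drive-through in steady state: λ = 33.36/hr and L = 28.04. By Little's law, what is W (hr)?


W = L/λ = 28.04/33.36 = 0.8405 hr

Final: 0.8405 hr


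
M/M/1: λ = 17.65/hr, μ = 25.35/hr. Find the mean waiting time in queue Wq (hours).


ρ = 17.65/25.35 = 0.6963
Wq = ρ/(μ−λ) = 0.6963/(25.35 − 17.65) = 0.6963/7.70 = 0.09042 hr

Final: 0.09042 hr


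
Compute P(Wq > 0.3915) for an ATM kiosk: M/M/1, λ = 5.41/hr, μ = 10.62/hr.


ρ = 5.41/10.62 = 0.5094
P(Wq > t) = ρ·e^{−(μ−λ)t} = 0.5094·e^{−2.0397}
= 0.5094·0.130066 = 0.066258

Final: 0.066258


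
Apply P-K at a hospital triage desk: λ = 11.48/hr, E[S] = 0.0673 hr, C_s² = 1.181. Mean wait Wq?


ρ = λ·E[S] = 11.48·0.0673 = 0.7726
E[S²] = E[S]²(1+C_s²) = 0.0673²·(1+1.181) = 0.009878
Wq = λ·E[S²]/(2(1−ρ)) = 11.48·0.009878/(2·0.2274) = 0.24935 hr

Final: 0.24935 hr


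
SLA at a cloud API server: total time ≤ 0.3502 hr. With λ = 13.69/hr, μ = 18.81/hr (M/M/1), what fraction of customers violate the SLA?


W ~ Exponential(μ−λ) for M/M/1.
μ − λ = 18.81 − 13.69 = 5.1200
P(W > t) = e^{−(μ−λ)t} = e^{−1.7930} = 0.166456

Final: 0.166456


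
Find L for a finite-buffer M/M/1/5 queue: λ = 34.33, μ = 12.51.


ρ = 34.33/12.51 = 2.7442
L = ρ[1 − (K+1)ρ^K + Kρ^(K+1)] / [(1−ρ)(1−ρ^(K+1))]
Numerator: 2.7442·(1 − 6·155.626112 + 5·427.069899) = 3300.160796
Denominator: (-1.7442)·(-426.069899) = 743.153093
L = 3300.160796/743.153093 = 4.4408

Final: 4.4408


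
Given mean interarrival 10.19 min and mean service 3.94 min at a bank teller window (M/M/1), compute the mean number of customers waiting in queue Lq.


λ = 60/10.19 = 5.8881 /hr
μ = 60/3.94 = 15.2284 /hr
ρ = λ/μ = 5.8881/15.2284 = 0.3867
Lq = ρ²/(1−ρ) = 0.1495/0.6133 = 0.2437

Final: 0.2437


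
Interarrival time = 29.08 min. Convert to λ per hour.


λ = 1/(interarrival time) in consistent units.
1 hour = 60 min, so λ = 60/29.08 = 2.0633 per hour

Final: 2.0633 /hr


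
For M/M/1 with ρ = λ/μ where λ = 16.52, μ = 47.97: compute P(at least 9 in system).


ρ = 16.52/47.97 = 0.3444
P(N ≥ n) = ρ^n = 0.3444^9 = 0.00006813

Final: 0.00006813


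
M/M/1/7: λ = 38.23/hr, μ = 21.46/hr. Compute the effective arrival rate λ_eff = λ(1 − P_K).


ρ = 1.7815; P_K = (1−ρ)ρ^7/(1−ρ^8) = 0.443028
λ_eff = λ(1 − P_K) = 38.23·(1 − 0.443028) = 38.23·0.556972 = 21.2930 /hr

Final: 21.2930 /hr


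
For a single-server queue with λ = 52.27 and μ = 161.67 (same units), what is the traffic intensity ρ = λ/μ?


ρ = λ/μ = 52.27/161.67 = 0.3233

Final: 0.3233


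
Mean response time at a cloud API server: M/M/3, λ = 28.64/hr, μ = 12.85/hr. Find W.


a = 2.2288; ρ = 0.7429; P₀ = 0.077576
Lq = P₀·a^c·ρ/(c!(1−ρ)²) = 1.60929
Wq = Lq/λ = 1.60929/28.64 = 0.05619 hr
W = Wq + 1/μ = 0.05619 + 0.07782 = 0.13401 hr

Final: 0.13401 hr


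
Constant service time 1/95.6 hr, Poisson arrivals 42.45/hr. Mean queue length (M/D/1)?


ρ = 42.45/95.6 = 0.4440
M/D/1: Lq = ρ²/(2(1−ρ)) = 0.1972/(2·0.5560) = 0.17732

Final: 0.17732


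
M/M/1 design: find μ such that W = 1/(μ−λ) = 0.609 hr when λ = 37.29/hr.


W = 1/(μ−λ) ⇒ μ − λ = 1/W = 1/0.609 = 1.6420
μ = λ + 1/W = 37.29 + 1.6420 = 38.9320 per hr

Final: 38.9320 /hr


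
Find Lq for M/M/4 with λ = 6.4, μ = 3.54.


a = λ/μ = 1.8079; ρ = a/4 = 0.4520
P₀ = 0.160274
Lq = P₀·a^c·ρ / (c!·(1−ρ)²) = 0.160274·10.68334·0.4520/(24·0.30033)
= 0.10737

Final: 0.10737


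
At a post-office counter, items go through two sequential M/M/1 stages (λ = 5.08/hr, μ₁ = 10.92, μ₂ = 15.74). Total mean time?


Each node sees arrival rate λ = 5.08/hr (tandem ⇒ throughput preserved).
W₁ = 1/(μ₁−λ) = 1/(10.92−5.08) = 0.17123 hr
W₂ = 1/(μ₂−λ) = 1/(15.74−5.08) = 0.09381 hr
W_total = W₁ + W₂ = 0.17123 + 0.09381 = 0.26504 hr

Final: 0.26504 hr


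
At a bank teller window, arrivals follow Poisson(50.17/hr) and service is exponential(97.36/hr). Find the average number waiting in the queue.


ρ = 50.17/97.36 = 0.5153
Lq = ρ²/(1−ρ) = 0.2655/0.4847 = 0.5478

Final: 0.5478


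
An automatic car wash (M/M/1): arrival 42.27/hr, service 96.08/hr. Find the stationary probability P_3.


ρ = 42.27/96.08 = 0.4399
P_n = (1−ρ)·ρ^n = (1 − 0.4399)·0.4399^3 = 0.5601·0.085153 = 0.047690

Final: 0.047690


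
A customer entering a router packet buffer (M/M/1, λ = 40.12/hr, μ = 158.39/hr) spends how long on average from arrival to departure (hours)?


W = 1/(μ−λ) = 1/(158.39 − 40.12) = 1/118.27 = 0.008455 hr

Final: 0.008455 hr


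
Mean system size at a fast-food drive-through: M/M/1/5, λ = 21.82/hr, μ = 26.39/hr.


ρ = 21.82/26.39 = 0.8268
L = ρ[1 − (K+1)ρ^K + Kρ^(K+1)] / [(1−ρ)(1−ρ^(K+1))]
Numerator: 0.8268·(1 − 6·0.386435 + 5·0.319516) = 0.230657
Denominator: (0.1732)·(0.680484) = 0.117841
L = 0.230657/0.117841 = 1.9574

Final: 1.9574


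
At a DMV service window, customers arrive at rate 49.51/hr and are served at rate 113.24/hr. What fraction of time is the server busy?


ρ = λ/μ = 49.51/113.24 = 0.4372

Final: 0.4372


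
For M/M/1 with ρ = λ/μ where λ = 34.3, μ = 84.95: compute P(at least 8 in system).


ρ = 34.3/84.95 = 0.4038
P(N ≥ n) = ρ^n = 0.4038^8 = 0.0007064

Final: 0.0007064


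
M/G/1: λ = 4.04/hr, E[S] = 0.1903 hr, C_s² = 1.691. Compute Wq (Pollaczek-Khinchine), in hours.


ρ = λ·E[S] = 4.04·0.1903 = 0.7688
E[S²] = E[S]²(1+C_s²) = 0.1903²·(1+1.691) = 0.097452
Wq = λ·E[S²]/(2(1−ρ)) = 4.04·0.097452/(2·0.2312) = 0.85149 hr

Final: 0.85149 hr


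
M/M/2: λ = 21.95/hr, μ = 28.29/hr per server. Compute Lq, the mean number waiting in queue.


a = λ/μ = 0.7759; ρ = a/2 = 0.3879
P₀ = 0.440978
Lq = P₀·a^c·ρ / (c!·(1−ρ)²) = 0.440978·0.60201·0.3879/(2·0.37461)
= 0.13746

Final: 0.13746


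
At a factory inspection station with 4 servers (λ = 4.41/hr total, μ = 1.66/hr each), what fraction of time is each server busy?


ρ = λ/(cμ) = 4.41/(4·1.66) = 4.41/6.64 = 0.6642

Final: 0.6642


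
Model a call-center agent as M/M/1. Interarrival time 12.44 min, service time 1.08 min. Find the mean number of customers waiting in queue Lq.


λ = 60/12.44 = 4.8232 /hr
μ = 60/1.08 = 55.5556 /hr
ρ = λ/μ = 4.8232/55.5556 = 0.08682
Lq = ρ²/(1−ρ) = 0.007537/0.9132 = 0.008254

Final: 0.008254


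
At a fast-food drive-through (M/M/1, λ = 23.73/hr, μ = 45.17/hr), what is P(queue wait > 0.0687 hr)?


ρ = 23.73/45.17 = 0.5253
P(Wq > t) = ρ·e^{−(μ−λ)t} = 0.5253·e^{−1.4729}
= 0.5253·0.229253 = 0.120438

Final: 0.120438


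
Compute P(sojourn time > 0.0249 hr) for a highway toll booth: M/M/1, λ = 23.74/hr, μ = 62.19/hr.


W ~ Exponential(μ−λ) for M/M/1.
μ − λ = 62.19 − 23.74 = 38.4500
P(W > t) = e^{−(μ−λ)t} = e^{−0.9574} = 0.383888

Final: 0.383888


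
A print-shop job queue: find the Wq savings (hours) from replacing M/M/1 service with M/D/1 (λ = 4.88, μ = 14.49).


ρ = 4.88/14.49 = 0.3368
Wq(M/M/1) = ρ/(μ−λ) = 0.3368/9.61 = 0.03505 hr
Wq(M/D/1) = ρ/(2(μ−λ)) = 0.01752 hr
Savings = 0.03505 − 0.01752 = 0.01752 hr

Final: 0.01752 hr


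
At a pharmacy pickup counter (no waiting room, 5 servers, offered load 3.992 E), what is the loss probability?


B(c,a) = (a^c/c!) / Σ_{k=0}^{c} a^k/k!
a^5/5! = 8.448341
Σ terms (k=0..5): 1.00000 + 3.99200 + 7.96803 + 10.60279 + 10.58159 + 8.44834 = 42.592756
B = 8.448341/42.592756 = 0.198352

Final: 0.198352


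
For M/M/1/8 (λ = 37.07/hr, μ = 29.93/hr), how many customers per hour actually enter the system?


ρ = 1.2386; P_K = (1−ρ)ρ^8/(1−ρ^9) = 0.225484
λ_eff = λ(1 − P_K) = 37.07·(1 − 0.225484) = 37.07·0.774516 = 28.7113 /hr

Final: 28.7113 /hr


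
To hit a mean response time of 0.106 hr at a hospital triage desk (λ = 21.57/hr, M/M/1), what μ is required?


W = 1/(μ−λ) ⇒ μ − λ = 1/W = 1/0.106 = 9.4340
μ = λ + 1/W = 21.57 + 9.4340 = 31.0040 per hr

Final: 31.0040 /hr


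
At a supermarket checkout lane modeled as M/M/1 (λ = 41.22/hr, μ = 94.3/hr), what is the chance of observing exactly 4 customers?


ρ = 41.22/94.3 = 0.4371
P_n = (1−ρ)·ρ^n = (1 − 0.4371)·0.4371^4 = 0.5629·0.036508 = 0.020550

Final: 0.020550


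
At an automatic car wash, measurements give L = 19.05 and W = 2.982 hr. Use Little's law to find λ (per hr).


λ = L/W = 19.05/2.982 = 6.3883 /hr

Final: 6.3883 /hr


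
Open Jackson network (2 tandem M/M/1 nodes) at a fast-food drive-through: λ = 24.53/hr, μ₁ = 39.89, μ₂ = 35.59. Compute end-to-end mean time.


Each node sees arrival rate λ = 24.53/hr (tandem ⇒ throughput preserved).
W₁ = 1/(μ₁−λ) = 1/(39.89−24.53) = 0.06510 hr
W₂ = 1/(μ₂−λ) = 1/(35.59−24.53) = 0.09042 hr
W_total = W₁ + W₂ = 0.06510 + 0.09042 = 0.15552 hr

Final: 0.15552 hr


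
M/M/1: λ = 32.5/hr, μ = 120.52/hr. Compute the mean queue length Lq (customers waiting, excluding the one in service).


ρ = 32.5/120.52 = 0.2697
Lq = ρ²/(1−ρ) = 0.07272/0.7303 = 0.09957

Final: 0.09957


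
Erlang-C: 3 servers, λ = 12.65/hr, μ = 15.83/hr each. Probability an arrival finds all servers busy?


a = λ/μ = 0.7991; ρ = a/3 = 0.2664
P₀ = 0.447559 (from M/M/c formula)
C(c,a) = [a^c/(c!(1−ρ))]·P₀ = [0.51030/(6·0.7336)]·0.447559
= 0.11593·0.447559 = 0.051886

Final: 0.051886


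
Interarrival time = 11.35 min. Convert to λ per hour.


λ = 1/(interarrival time) in consistent units.
1 hour = 60 min, so λ = 60/11.35 = 5.2863 per hour

Final: 5.2863 /hr


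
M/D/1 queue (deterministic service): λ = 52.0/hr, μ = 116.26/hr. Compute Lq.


ρ = 52.0/116.26 = 0.4473
M/D/1: Lq = ρ²/(2(1−ρ)) = 0.2001/(2·0.5527) = 0.18097

Final: 0.18097


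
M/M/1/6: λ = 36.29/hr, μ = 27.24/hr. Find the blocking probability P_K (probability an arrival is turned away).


ρ = λ/μ = 36.29/27.24 = 1.3322
P_K = (1−ρ)ρ^K/(1−ρ^(K+1)) = (-0.3322·5.590867)/(1 − 7.448332)
= -1.857465/-6.448332 = 0.288054

Final: 0.288054


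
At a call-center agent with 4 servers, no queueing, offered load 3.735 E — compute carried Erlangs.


B(4,3.735) = 0.284488 (Erlang-B)
Carried load = a(1 − B) = 3.735·(1 − 0.284488) = 3.735·0.715512 = 2.6724 E

Final: 2.6724 Erlangs


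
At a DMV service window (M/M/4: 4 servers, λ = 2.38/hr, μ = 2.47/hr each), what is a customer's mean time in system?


a = 0.9636; ρ = 0.2409; P₀ = 0.381067
Lq = P₀·a^c·ρ/(c!(1−ρ)²) = 0.005722
Wq = Lq/λ = 0.005722/2.38 = 0.002404 hr
W = Wq + 1/μ = 0.002404 + 0.40486 = 0.40726 hr

Final: 0.40726 hr


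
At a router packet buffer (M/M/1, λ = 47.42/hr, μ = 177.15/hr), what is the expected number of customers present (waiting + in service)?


ρ = λ/μ = 47.42/177.15 = 0.2677
L = ρ/(1−ρ) = 0.2677/(1 − 0.2677) = 0.2677/0.7323 = 0.3655

Final: 0.3655


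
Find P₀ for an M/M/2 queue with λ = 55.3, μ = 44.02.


a = λ/μ = 55.3/44.02 = 1.2562; ρ = a/c = 0.6281
Σ_{k=0}^{1} a^k/k! (terms k=0..1) = 1.00000 + 1.25625 = 2.25625
Tail: a^2/(2!(1−ρ)) = 1.57816/(2·0.3719) = 2.12188
P₀ = 1/(2.25625 + 2.12188) = 1/4.37813 = 0.228408

Final: 0.228408


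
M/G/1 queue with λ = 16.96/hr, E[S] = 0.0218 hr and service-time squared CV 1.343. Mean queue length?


ρ = λ·E[S] = 16.96·0.0218 = 0.3697
Lq = ρ²(1+C_s²)/(2(1−ρ)) = 0.1367·(1+1.343)/(2·0.6303)
= 0.1367·2.3430/1.2605 = 0.25408

Final: 0.25408


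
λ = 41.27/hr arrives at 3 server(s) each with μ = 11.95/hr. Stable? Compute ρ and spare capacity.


Total capacity cμ = 3·11.95 = 35.85/hr
ρ = λ/(cμ) = 41.27/35.85 = 1.1512
Stable ⇔ ρ < 1: NO
Spare capacity = cμ − λ = 35.85 − 41.27 = -5.42/hr

Final: ρ = 1.1512; unstable; margin = -5.42/hr


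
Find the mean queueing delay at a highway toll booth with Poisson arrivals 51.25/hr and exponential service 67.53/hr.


ρ = 51.25/67.53 = 0.7589
Wq = ρ/(μ−λ) = 0.7589/(67.53 − 51.25) = 0.7589/16.28 = 0.04662 hr

Final: 0.04662 hr


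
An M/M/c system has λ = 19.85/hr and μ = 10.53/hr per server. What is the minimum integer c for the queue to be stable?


Stability requires cμ > λ ⇔ c > λ/μ.
λ/μ = 19.85/10.53 = 1.8851
Minimum integer c = ⌊1.8851⌋ + 1 = 2
Check: 2·10.53 = 21.06 > 19.85, while 1·10.53 = 10.53 ≤ 19.85

Final: 2 servers


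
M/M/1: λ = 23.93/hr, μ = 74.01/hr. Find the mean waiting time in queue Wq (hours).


ρ = 23.93/74.01 = 0.3233
Wq = ρ/(μ−λ) = 0.3233/(74.01 − 23.93) = 0.3233/50.08 = 0.006456 hr

Final: 0.006456 hr


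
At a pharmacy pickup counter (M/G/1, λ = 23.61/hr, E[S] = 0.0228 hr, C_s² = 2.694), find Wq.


ρ = λ·E[S] = 23.61·0.0228 = 0.5383
E[S²] = E[S]²(1+C_s²) = 0.0228²·(1+2.694) = 0.001920
Wq = λ·E[S²]/(2(1−ρ)) = 23.61·0.001920/(2·0.4617) = 0.04910 hr

Final: 0.04910 hr


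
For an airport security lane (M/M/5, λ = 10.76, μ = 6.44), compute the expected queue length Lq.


a = λ/μ = 1.6708; ρ = a/5 = 0.3342
P₀ = 0.187559
Lq = P₀·a^c·ρ / (c!·(1−ρ)²) = 0.187559·13.02063·0.3342/(120·0.44334)
= 0.01534

Final: 0.01534


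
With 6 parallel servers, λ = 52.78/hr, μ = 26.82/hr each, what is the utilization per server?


ρ = λ/(cμ) = 52.78/(6·26.82) = 52.78/160.92 = 0.3280

Final: 0.3280


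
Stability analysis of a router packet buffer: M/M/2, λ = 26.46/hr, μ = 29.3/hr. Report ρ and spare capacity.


Total capacity cμ = 2·29.3 = 58.60/hr
ρ = λ/(cμ) = 26.46/58.60 = 0.4515
Stable ⇔ ρ < 1: YES
Spare capacity = cμ − λ = 58.60 − 26.46 = 32.14/hr

Final: ρ = 0.4515; stable; margin = 32.14/hr


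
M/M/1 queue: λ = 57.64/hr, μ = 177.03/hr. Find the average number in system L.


ρ = λ/μ = 57.64/177.03 = 0.3256
L = ρ/(1−ρ) = 0.3256/(1 − 0.3256) = 0.3256/0.6744 = 0.4828

Final: 0.4828


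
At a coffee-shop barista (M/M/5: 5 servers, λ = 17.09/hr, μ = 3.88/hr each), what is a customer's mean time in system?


a = 4.4046; ρ = 0.8809; P₀ = 0.006209
Lq = P₀·a^c·ρ/(c!(1−ρ)²) = 5.32977
Wq = Lq/λ = 5.32977/17.09 = 0.31187 hr
W = Wq + 1/μ = 0.31187 + 0.25773 = 0.56960 hr

Final: 0.56960 hr


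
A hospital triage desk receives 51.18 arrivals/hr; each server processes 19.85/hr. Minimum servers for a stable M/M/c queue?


Stability requires cμ > λ ⇔ c > λ/μ.
λ/μ = 51.18/19.85 = 2.5783
Minimum integer c = ⌊2.5783⌋ + 1 = 3
Check: 3·19.85 = 59.55 > 51.18, while 2·19.85 = 39.70 ≤ 51.18

Final: 3 servers


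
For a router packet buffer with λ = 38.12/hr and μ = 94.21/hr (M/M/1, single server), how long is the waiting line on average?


ρ = 38.12/94.21 = 0.4046
Lq = ρ²/(1−ρ) = 0.1637/0.5954 = 0.2750

Final: 0.2750


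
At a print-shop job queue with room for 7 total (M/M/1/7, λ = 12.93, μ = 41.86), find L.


ρ = 12.93/41.86 = 0.3089
L = ρ[1 − (K+1)ρ^K + Kρ^(K+1)] / [(1−ρ)(1−ρ^(K+1))]
Numerator: 0.3089·(1 − 8·0.0002683 + 7·0.00008287) = 0.308403
Denominator: (0.6911)·(0.999917) = 0.691056
L = 0.308403/0.691056 = 0.4463

Final: 0.4463


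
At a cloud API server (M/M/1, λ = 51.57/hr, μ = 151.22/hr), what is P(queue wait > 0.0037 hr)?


ρ = 51.57/151.22 = 0.3410
P(Wq > t) = ρ·e^{−(μ−λ)t} = 0.3410·e^{−0.3687}
= 0.3410·0.691629 = 0.235864

Final: 0.235864


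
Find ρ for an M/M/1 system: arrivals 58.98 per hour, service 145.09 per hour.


ρ = λ/μ = 58.98/145.09 = 0.4065

Final: 0.4065


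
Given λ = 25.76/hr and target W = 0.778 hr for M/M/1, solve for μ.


W = 1/(μ−λ) ⇒ μ − λ = 1/W = 1/0.778 = 1.2853
μ = λ + 1/W = 25.76 + 1.2853 = 27.0453 per hr

Final: 27.0453 /hr


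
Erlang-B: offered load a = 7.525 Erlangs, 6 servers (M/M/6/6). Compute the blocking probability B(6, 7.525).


B(c,a) = (a^c/c!) / Σ_{k=0}^{c} a^k/k!
a^6/6! = 252.177613
Σ terms (k=0..6): 1.00000 + 7.52500 + 28.31281 + 71.01797 + 133.60256 + 201.07185 + 252.17761 = 694.707806
B = 252.177613/694.707806 = 0.362998

Final: 0.362998


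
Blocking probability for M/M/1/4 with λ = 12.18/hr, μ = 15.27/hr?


ρ = λ/μ = 12.18/15.27 = 0.7976
P_K = (1−ρ)ρ^K/(1−ρ^(K+1)) = (0.2024·0.404793)/(1 − 0.322880)
= 0.081913/0.677120 = 0.120973

Final: 0.120973


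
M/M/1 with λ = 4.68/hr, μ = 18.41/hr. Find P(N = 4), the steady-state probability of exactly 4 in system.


ρ = 4.68/18.41 = 0.2542
P_n = (1−ρ)·ρ^n = (1 − 0.2542)·0.2542^4 = 0.7458·0.004176 = 0.003114

Final: 0.003114


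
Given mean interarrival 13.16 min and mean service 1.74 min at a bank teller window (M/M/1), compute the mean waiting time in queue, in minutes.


λ = 60/13.16 = 4.5593 /hr
μ = 60/1.74 = 34.4828 /hr
ρ = λ/μ = 4.5593/34.4828 = 0.1322
Wq = ρ/(μ−λ) = 0.1322/(34.4828−4.5593) = 0.004419 hr
In minutes: 0.004419·60 = 0.2651 min

Final: 0.2651 min


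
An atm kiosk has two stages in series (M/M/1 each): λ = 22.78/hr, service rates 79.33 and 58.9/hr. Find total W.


Each node sees arrival rate λ = 22.78/hr (tandem ⇒ throughput preserved).
W₁ = 1/(μ₁−λ) = 1/(79.33−22.78) = 0.01768 hr
W₂ = 1/(μ₂−λ) = 1/(58.9−22.78) = 0.02769 hr
W_total = W₁ + W₂ = 0.01768 + 0.02769 = 0.04537 hr

Final: 0.04537 hr


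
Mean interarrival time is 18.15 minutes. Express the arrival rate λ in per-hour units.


λ = 1/(interarrival time) in consistent units.
1 hour = 60 min, so λ = 60/18.15 = 3.3058 per hour

Final: 3.3058 /hr


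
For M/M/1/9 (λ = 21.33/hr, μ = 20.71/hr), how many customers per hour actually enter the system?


ρ = 1.0299; P_K = (1−ρ)ρ^9/(1−ρ^10) = 0.113787
λ_eff = λ(1 − P_K) = 21.33·(1 − 0.113787) = 21.33·0.886213 = 18.9029 /hr

Final: 18.9029 /hr


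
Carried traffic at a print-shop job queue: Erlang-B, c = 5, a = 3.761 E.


B(5,3.761) = 0.177608 (Erlang-B)
Carried load = a(1 − B) = 3.761·(1 − 0.177608) = 3.761·0.822392 = 3.0930 E

Final: 3.0930 Erlangs


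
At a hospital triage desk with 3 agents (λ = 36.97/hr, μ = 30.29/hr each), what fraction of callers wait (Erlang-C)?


a = λ/μ = 1.2205; ρ = a/3 = 0.4068
P₀ = 0.287664 (from M/M/c formula)
C(c,a) = [a^c/(c!(1−ρ))]·P₀ = [1.81824/(6·0.5932)]·0.287664
= 0.51089·0.287664 = 0.146966

Final: 0.146966


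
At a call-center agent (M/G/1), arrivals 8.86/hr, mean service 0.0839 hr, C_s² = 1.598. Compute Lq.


ρ = λ·E[S] = 8.86·0.0839 = 0.7434
Lq = ρ²(1+C_s²)/(2(1−ρ)) = 0.5526·(1+1.598)/(2·0.2566)
= 0.5526·2.5980/0.5133 = 2.79683

Final: 2.79683


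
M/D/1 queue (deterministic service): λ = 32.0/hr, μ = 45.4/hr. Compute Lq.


ρ = 32.0/45.4 = 0.7048
M/D/1: Lq = ρ²/(2(1−ρ)) = 0.4968/(2·0.2952) = 0.84161

Final: 0.84161


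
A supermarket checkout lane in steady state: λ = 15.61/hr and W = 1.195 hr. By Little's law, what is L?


L = λW = 15.61·1.195 = 18.6540

Final: 18.6540


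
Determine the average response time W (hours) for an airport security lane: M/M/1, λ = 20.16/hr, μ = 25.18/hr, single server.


W = 1/(μ−λ) = 1/(25.18 − 20.16) = 1/5.02 = 0.1992 hr

Final: 0.1992 hr


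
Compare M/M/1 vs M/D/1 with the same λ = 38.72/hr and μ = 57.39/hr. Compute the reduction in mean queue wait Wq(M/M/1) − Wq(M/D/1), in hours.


ρ = 38.72/57.39 = 0.6747
Wq(M/M/1) = ρ/(μ−λ) = 0.6747/18.67 = 0.03614 hr
Wq(M/D/1) = ρ/(2(μ−λ)) = 0.01807 hr
Savings = 0.03614 − 0.01807 = 0.01807 hr

Final: 0.01807 hr


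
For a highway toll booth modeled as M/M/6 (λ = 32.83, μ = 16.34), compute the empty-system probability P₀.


a = λ/μ = 32.83/16.34 = 2.0092; ρ = a/c = 0.3349
Σ_{k=0}^{5} a^k/k! (terms k=0..5) = 1.00000 + 2.00918 + 2.01840 + 1.35178 + 0.67899 + 0.27284 = 7.33119
Tail: a^6/(6!(1−ρ)) = 65.78290/(720·0.6651) = 0.13736
P₀ = 1/(7.33119 + 0.13736) = 1/7.46856 = 0.133895

Final: 0.133895


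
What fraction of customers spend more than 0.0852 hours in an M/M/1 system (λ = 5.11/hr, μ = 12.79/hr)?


W ~ Exponential(μ−λ) for M/M/1.
μ − λ = 12.79 − 5.11 = 7.6800
P(W > t) = e^{−(μ−λ)t} = e^{−0.6543} = 0.519787

Final: 0.519787


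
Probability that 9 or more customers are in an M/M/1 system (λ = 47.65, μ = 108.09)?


ρ = 47.65/108.09 = 0.4408
P(N ≥ n) = ρ^n = 0.4408^9 = 0.0006288

Final: 0.0006288


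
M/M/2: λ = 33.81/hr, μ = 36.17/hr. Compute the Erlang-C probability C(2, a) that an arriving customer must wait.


a = λ/μ = 0.9348; ρ = a/2 = 0.4674
P₀ = 0.362977 (from M/M/c formula)
C(c,a) = [a^c/(c!(1−ρ))]·P₀ = [0.87376/(2·0.5326)]·0.362977
= 0.82024·0.362977 = 0.297729

Final: 0.297729


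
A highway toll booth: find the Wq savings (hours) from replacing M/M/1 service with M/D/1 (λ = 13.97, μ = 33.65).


ρ = 13.97/33.65 = 0.4152
Wq(M/M/1) = ρ/(μ−λ) = 0.4152/19.68 = 0.02110 hr
Wq(M/D/1) = ρ/(2(μ−λ)) = 0.01055 hr
Savings = 0.02110 − 0.01055 = 0.01055 hr

Final: 0.01055 hr


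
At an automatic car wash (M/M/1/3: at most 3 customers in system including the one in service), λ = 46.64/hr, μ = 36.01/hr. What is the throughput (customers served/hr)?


ρ = 1.2952; P_K = (1−ρ)ρ^3/(1−ρ^4) = 0.353551
λ_eff = λ(1 − P_K) = 46.64·(1 − 0.353551) = 46.64·0.646449 = 30.1504 /hr

Final: 30.1504 /hr


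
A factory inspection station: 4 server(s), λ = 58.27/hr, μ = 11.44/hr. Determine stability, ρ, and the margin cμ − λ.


Total capacity cμ = 4·11.44 = 45.76/hr
ρ = λ/(cμ) = 58.27/45.76 = 1.2734
Stable ⇔ ρ < 1: NO
Spare capacity = cμ − λ = 45.76 − 58.27 = -12.51/hr

Final: ρ = 1.2734; unstable; margin = -12.51/hr


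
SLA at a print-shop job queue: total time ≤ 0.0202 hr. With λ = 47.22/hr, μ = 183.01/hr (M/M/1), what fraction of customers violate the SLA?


W ~ Exponential(μ−λ) for M/M/1.
μ − λ = 183.01 − 47.22 = 135.7900
P(W > t) = e^{−(μ−λ)t} = e^{−2.7430} = 0.064380

Final: 0.064380


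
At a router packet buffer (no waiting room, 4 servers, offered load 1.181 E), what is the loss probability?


B(c,a) = (a^c/c!) / Σ_{k=0}^{c} a^k/k!
a^4/4! = 0.081057
Σ terms (k=0..4): 1.00000 + 1.18100 + 0.69738 + 0.27454 + 0.08106 = 3.233973
B = 0.081057/3.233973 = 0.025064

Final: 0.025064


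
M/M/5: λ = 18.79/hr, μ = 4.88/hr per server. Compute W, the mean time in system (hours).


a = 3.8504; ρ = 0.7701; P₀ = 0.016231
Lq = P₀·a^c·ρ/(c!(1−ρ)²) = 1.66759
Wq = Lq/λ = 1.66759/18.79 = 0.08875 hr
W = Wq + 1/μ = 0.08875 + 0.20492 = 0.29367 hr

Final: 0.29367 hr


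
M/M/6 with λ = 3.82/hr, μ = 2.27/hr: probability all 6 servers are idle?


a = λ/μ = 3.82/2.27 = 1.6828; ρ = a/c = 0.2805
Σ_{k=0}^{5} a^k/k! (terms k=0..5) = 1.00000 + 1.68282 + 1.41594 + 0.79426 + 0.33415 + 0.11246 = 5.33963
Tail: a^6/(6!(1−ρ)) = 22.71041/(720·0.7195) = 0.04384
P₀ = 1/(5.33963 + 0.04384) = 1/5.38346 = 0.185754

Final: 0.185754


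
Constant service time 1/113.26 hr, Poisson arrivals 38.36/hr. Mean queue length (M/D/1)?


ρ = 38.36/113.26 = 0.3387
M/D/1: Lq = ρ²/(2(1−ρ)) = 0.1147/(2·0.6613) = 0.08673

Final: 0.08673


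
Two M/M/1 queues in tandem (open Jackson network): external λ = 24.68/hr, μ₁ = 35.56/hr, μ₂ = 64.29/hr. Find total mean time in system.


Each node sees arrival rate λ = 24.68/hr (tandem ⇒ throughput preserved).
W₁ = 1/(μ₁−λ) = 1/(35.56−24.68) = 0.09191 hr
W₂ = 1/(μ₂−λ) = 1/(64.29−24.68) = 0.02525 hr
W_total = W₁ + W₂ = 0.09191 + 0.02525 = 0.11716 hr

Final: 0.11716 hr


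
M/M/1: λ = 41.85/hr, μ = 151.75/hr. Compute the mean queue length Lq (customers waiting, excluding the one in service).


ρ = 41.85/151.75 = 0.2758
Lq = ρ²/(1−ρ) = 0.07606/0.7242 = 0.1050

Final: 0.1050


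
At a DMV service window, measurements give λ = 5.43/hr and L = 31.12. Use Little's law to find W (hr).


W = L/λ = 31.12/5.43 = 5.7311 hr

Final: 5.7311 hr


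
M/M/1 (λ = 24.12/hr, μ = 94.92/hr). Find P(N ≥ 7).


ρ = 24.12/94.92 = 0.2541
P(N ≥ n) = ρ^n = 0.2541^7 = 0.00006841

Final: 0.00006841


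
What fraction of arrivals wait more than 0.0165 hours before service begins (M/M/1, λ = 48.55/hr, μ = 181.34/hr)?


ρ = 48.55/181.34 = 0.2677
P(Wq > t) = ρ·e^{−(μ−λ)t} = 0.2677·e^{−2.1910}
= 0.2677·0.111801 = 0.029932

Final: 0.029932


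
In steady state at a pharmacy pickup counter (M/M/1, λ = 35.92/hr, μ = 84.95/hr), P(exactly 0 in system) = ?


ρ = 35.92/84.95 = 0.4228
P_n = (1−ρ)·ρ^n = (1 − 0.4228)·0.4228^0 = 0.5772·1.000000 = 0.577163

Final: 0.577163


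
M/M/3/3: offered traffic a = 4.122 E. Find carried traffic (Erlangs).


B(3,4.122) = 0.461552 (Erlang-B)
Carried load = a(1 − B) = 4.122·(1 − 0.461552) = 4.122·0.538448 = 2.2195 E

Final: 2.2195 Erlangs


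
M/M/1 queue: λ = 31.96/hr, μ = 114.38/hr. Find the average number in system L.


ρ = λ/μ = 31.96/114.38 = 0.2794
L = ρ/(1−ρ) = 0.2794/(1 − 0.2794) = 0.2794/0.7206 = 0.3878

Final: 0.3878


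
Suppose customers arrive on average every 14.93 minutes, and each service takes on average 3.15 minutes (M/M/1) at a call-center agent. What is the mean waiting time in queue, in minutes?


λ = 60/14.93 = 4.0188 /hr
μ = 60/3.15 = 19.0476 /hr
ρ = λ/μ = 4.0188/19.0476 = 0.2110
Wq = ρ/(μ−λ) = 0.2110/(19.0476−4.0188) = 0.01404 hr
In minutes: 0.01404·60 = 0.8423 min

Final: 0.8423 min


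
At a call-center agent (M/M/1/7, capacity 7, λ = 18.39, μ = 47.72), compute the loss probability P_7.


ρ = λ/μ = 18.39/47.72 = 0.3854
P_K = (1−ρ)ρ^K/(1−ρ^(K+1)) = (0.6146·0.001262)/(1 − 0.0004865)
= 0.0007759/0.999514 = 0.0007762

Final: 0.0007762


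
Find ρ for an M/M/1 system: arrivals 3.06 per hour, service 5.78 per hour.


ρ = λ/μ = 3.06/5.78 = 0.5294

Final: 0.5294


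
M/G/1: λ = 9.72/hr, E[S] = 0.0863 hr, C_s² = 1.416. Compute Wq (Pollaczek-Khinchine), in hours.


ρ = λ·E[S] = 9.72·0.0863 = 0.8388
E[S²] = E[S]²(1+C_s²) = 0.0863²·(1+1.416) = 0.017994
Wq = λ·E[S²]/(2(1−ρ)) = 9.72·0.017994/(2·0.1612) = 0.54261 hr

Final: 0.54261 hr


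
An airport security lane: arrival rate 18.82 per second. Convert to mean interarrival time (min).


Mean interarrival time = 1/λ = 1/18.82 second = 0.05313 second
In minutes: 0.05313 × 0.0166667 = 0.0008856 min

Final: 0.0008856 min


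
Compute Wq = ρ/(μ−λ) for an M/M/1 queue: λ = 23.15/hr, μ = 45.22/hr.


ρ = 23.15/45.22 = 0.5119
Wq = ρ/(μ−λ) = 0.5119/(45.22 − 23.15) = 0.5119/22.07 = 0.02320 hr

Final: 0.02320 hr


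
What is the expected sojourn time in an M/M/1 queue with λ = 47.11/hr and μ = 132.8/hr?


W = 1/(μ−λ) = 1/(132.8 − 47.11) = 1/85.69 = 0.01167 hr

Final: 0.01167 hr


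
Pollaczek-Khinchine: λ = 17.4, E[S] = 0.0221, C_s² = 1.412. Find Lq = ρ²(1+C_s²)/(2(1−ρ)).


ρ = λ·E[S] = 17.4·0.0221 = 0.3845
Lq = ρ²(1+C_s²)/(2(1−ρ)) = 0.1479·(1+1.412)/(2·0.6155)
= 0.1479·2.4120/1.2309 = 0.28975

Final: 0.28975


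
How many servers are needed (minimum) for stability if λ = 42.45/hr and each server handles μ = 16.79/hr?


Stability requires cμ > λ ⇔ c > λ/μ.
λ/μ = 42.45/16.79 = 2.5283
Minimum integer c = ⌊2.5283⌋ + 1 = 3
Check: 3·16.79 = 50.37 > 42.45, while 2·16.79 = 33.58 ≤ 42.45

Final: 3 servers


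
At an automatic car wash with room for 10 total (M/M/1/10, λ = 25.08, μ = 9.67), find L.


ρ = 25.08/9.67 = 2.5936
L = ρ[1 − (K+1)ρ^K + Kρ^(K+1)] / [(1−ρ)(1−ρ^(K+1))]
Numerator: 2.5936·(1 − 11·13772.430224 + 10·35720.015513) = 533512.608128
Denominator: (-1.5936)·(-35719.015513) = 56921.409417
L = 533512.608128/56921.409417 = 9.3728

Final: 9.3728


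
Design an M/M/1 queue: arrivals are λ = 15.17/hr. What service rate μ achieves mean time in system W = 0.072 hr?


W = 1/(μ−λ) ⇒ μ − λ = 1/W = 1/0.072 = 13.8889
μ = λ + 1/W = 15.17 + 13.8889 = 29.0589 per hr

Final: 29.0589 /hr


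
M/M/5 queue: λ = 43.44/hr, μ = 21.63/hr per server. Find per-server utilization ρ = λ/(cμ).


ρ = λ/(cμ) = 43.44/(5·21.63) = 43.44/108.15 = 0.4017

Final: 0.4017


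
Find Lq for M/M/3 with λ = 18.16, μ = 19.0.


a = λ/μ = 0.9558; ρ = a/3 = 0.3186
P₀ = 0.380790
Lq = P₀·a^c·ρ / (c!·(1−ρ)²) = 0.380790·0.87315·0.3186/(6·0.46431)
= 0.03802

Final: 0.03802


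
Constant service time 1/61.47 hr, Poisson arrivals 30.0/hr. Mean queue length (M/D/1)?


ρ = 30.0/61.47 = 0.4880
M/D/1: Lq = ρ²/(2(1−ρ)) = 0.2382/(2·0.5120) = 0.23262

Final: 0.23262


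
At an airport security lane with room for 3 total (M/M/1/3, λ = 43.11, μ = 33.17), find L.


ρ = 43.11/33.17 = 1.2997
L = ρ[1 − (K+1)ρ^K + Kρ^(K+1)] / [(1−ρ)(1−ρ^(K+1))]
Numerator: 1.2997·(1 − 4·2.195319 + 3·2.853187) = 1.011511
Denominator: (-0.2997)·(-1.853187) = 0.555341
L = 1.011511/0.555341 = 1.8214

Final: 1.8214


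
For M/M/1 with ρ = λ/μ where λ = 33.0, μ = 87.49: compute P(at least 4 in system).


ρ = 33.0/87.49 = 0.3772
P(N ≥ n) = ρ^n = 0.3772^4 = 0.020241

Final: 0.020241


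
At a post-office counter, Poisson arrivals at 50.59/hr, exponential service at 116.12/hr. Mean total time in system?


W = 1/(μ−λ) = 1/(116.12 − 50.59) = 1/65.53 = 0.01526 hr

Final: 0.01526 hr


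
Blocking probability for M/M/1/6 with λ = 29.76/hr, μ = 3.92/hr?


ρ = λ/μ = 29.76/3.92 = 7.5918
P_K = (1−ρ)ρ^K/(1−ρ^(K+1)) = (-6.5918·191461.368652)/(1 − 1453543.451806)
= -1262082.083154/-1453542.451806 = 0.868280

Final: 0.868280


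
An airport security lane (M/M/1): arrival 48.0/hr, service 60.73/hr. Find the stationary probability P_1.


ρ = 48.0/60.73 = 0.7904
P_n = (1−ρ)·ρ^n = (1 − 0.7904)·0.7904^1 = 0.2096·0.790384 = 0.165677

Final: 0.165677


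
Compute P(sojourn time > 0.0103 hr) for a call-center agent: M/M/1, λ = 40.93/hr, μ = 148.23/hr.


W ~ Exponential(μ−λ) for M/M/1.
μ − λ = 148.23 − 40.93 = 107.3000
P(W > t) = e^{−(μ−λ)t} = e^{−1.1052} = 0.331148

Final: 0.331148


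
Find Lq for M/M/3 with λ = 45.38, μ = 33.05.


a = λ/μ = 1.3731; ρ = a/3 = 0.4577
P₀ = 0.243232
Lq = P₀·a^c·ρ / (c!·(1−ρ)²) = 0.243232·2.58868·0.4577/(6·0.29410)
= 0.16331

Final: 0.16331


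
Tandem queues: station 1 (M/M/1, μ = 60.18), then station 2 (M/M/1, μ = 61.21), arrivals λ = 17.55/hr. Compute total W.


Each node sees arrival rate λ = 17.55/hr (tandem ⇒ throughput preserved).
W₁ = 1/(μ₁−λ) = 1/(60.18−17.55) = 0.02346 hr
W₂ = 1/(μ₂−λ) = 1/(61.21−17.55) = 0.02290 hr
W_total = W₁ + W₂ = 0.02346 + 0.02290 = 0.04636 hr

Final: 0.04636 hr


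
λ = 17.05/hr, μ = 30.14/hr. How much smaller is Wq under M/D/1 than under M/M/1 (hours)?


ρ = 17.05/30.14 = 0.5657
Wq(M/M/1) = ρ/(μ−λ) = 0.5657/13.09 = 0.04322 hr
Wq(M/D/1) = ρ/(2(μ−λ)) = 0.02161 hr
Savings = 0.04322 − 0.02161 = 0.02161 hr

Final: 0.02161 hr


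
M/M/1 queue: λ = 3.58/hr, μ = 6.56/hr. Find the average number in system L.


ρ = λ/μ = 3.58/6.56 = 0.5457
L = ρ/(1−ρ) = 0.5457/(1 − 0.5457) = 0.5457/0.4543 = 1.2013

Final: 1.2013


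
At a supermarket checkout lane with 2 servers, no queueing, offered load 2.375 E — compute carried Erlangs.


B(2,2.375) = 0.455233 (Erlang-B)
Carried load = a(1 − B) = 2.375·(1 − 0.455233) = 2.375·0.544767 = 1.2938 E

Final: 1.2938 Erlangs


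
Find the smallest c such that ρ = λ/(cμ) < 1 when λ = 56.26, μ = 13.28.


Stability requires cμ > λ ⇔ c > λ/μ.
λ/μ = 56.26/13.28 = 4.2364
Minimum integer c = ⌊4.2364⌋ + 1 = 5
Check: 5·13.28 = 66.40 > 56.26, while 4·13.28 = 53.12 ≤ 56.26

Final: 5 servers


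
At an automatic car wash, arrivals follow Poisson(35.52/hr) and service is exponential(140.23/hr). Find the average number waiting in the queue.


ρ = 35.52/140.23 = 0.2533
Lq = ρ²/(1−ρ) = 0.06416/0.7467 = 0.08592

Final: 0.08592


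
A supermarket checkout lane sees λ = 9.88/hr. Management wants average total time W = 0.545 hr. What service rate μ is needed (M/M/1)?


W = 1/(μ−λ) ⇒ μ − λ = 1/W = 1/0.545 = 1.8349
μ = λ + 1/W = 9.88 + 1.8349 = 11.7149 per hr

Final: 11.7149 /hr


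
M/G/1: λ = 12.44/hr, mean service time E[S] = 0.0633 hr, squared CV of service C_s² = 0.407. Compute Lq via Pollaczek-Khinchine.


ρ = λ·E[S] = 12.44·0.0633 = 0.7875
Lq = ρ²(1+C_s²)/(2(1−ρ)) = 0.6201·(1+0.407)/(2·0.2125)
= 0.6201·1.4070/0.4251 = 2.05237

Final: 2.05237


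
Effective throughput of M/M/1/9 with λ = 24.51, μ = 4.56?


ρ = 5.3750; P_K = (1−ρ)ρ^9/(1−ρ^10) = 0.813954
λ_eff = λ(1 − P_K) = 24.51·(1 − 0.813954) = 24.51·0.186046 = 4.5600 /hr

Final: 4.5600 /hr


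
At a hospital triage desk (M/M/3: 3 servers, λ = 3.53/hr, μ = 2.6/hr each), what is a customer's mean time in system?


a = 1.3577; ρ = 0.4526; P₀ = 0.247445
Lq = P₀·a^c·ρ/(c!(1−ρ)²) = 0.15586
Wq = Lq/λ = 0.15586/3.53 = 0.04415 hr
W = Wq + 1/μ = 0.04415 + 0.38462 = 0.42877 hr

Final: 0.42877 hr


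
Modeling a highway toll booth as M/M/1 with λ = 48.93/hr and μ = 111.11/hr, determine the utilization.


ρ = λ/μ = 48.93/111.11 = 0.4404

Final: 0.4404


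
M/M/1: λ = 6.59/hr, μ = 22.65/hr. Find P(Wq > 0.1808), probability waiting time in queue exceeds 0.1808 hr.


ρ = 6.59/22.65 = 0.2909
P(Wq > t) = ρ·e^{−(μ−λ)t} = 0.2909·e^{−2.9036}
= 0.2909·0.054823 = 0.015951

Final: 0.015951


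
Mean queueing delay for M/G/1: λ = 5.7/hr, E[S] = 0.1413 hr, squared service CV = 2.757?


ρ = λ·E[S] = 5.7·0.1413 = 0.8054
E[S²] = E[S]²(1+C_s²) = 0.1413²·(1+2.757) = 0.075011
Wq = λ·E[S²]/(2(1−ρ)) = 5.7·0.075011/(2·0.1946) = 1.09863 hr

Final: 1.09863 hr


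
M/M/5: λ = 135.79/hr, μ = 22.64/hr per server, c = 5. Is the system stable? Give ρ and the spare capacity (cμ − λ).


Total capacity cμ = 5·22.64 = 113.20/hr
ρ = λ/(cμ) = 135.79/113.20 = 1.1996
Stable ⇔ ρ < 1: NO
Spare capacity = cμ − λ = 113.20 − 135.79 = -22.59/hr

Final: ρ = 1.1996; unstable; margin = -22.59/hr


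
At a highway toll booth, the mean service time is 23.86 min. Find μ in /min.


μ = 1/(service time) in consistent units.
1 minute = 1 min, so μ = 1/23.86 = 0.04191 per minute

Final: 0.04191 /min


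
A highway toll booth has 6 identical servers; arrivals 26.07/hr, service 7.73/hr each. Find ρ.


ρ = λ/(cμ) = 26.07/(6·7.73) = 26.07/46.38 = 0.5621

Final: 0.5621


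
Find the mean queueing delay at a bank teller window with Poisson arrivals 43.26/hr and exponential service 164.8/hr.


ρ = 43.26/164.8 = 0.2625
Wq = ρ/(μ−λ) = 0.2625/(164.8 − 43.26) = 0.2625/121.54 = 0.002160 hr

Final: 0.002160 hr


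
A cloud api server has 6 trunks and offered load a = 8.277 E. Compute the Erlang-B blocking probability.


B(c,a) = (a^c/c!) / Σ_{k=0}^{c} a^k/k!
a^6/6! = 446.586134
Σ terms (k=0..6): 1.00000 + 8.27700 + 34.25436 + 94.50779 + 195.56025 + 323.73043 + 446.58613 = 1103.915973
B = 446.586134/1103.915973 = 0.404547

Final: 0.404547


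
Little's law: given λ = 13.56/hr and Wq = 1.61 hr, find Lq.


Lq = λWq = 13.56·1.61 = 21.8316

Final: 21.8316


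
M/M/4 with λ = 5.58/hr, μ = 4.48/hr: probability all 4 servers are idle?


a = λ/μ = 5.58/4.48 = 1.2455; ρ = a/c = 0.3114
Σ_{k=0}^{3} a^k/k! (terms k=0..3) = 1.00000 + 1.24554 + 0.77568 + 0.32205 = 3.34326
Tail: a^4/(4!(1−ρ)) = 2.40672/(24·0.6886) = 0.14563
P₀ = 1/(3.34326 + 0.14563) = 1/3.48889 = 0.286624

Final: 0.286624
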